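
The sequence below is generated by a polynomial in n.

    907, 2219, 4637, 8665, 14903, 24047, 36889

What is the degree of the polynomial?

Δ: 1312, 2418, 4028, 6238, 9144, 12842
Δ²: 1106, 1610, 2210, 2906, 3698
Δ³: 504, 600, 696, 792
Δ⁴: 96, 96, 96
The fourth differences are constant, so the polynomial has degree 4.

4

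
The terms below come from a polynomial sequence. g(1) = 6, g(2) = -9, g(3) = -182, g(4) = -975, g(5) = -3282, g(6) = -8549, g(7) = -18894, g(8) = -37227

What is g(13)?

-421122

D1: -15 , -173 , -793 , -2307 , -5267 , -10345 , -18333
D2: -158 , -620 , -1514 , -2960 , -5078 , -7988
D3: -462 , -894 , -1446 , -2118 , -2910
D4: -432 , -552 , -672 , -792
D5: -120 , -120 , -120
The fifth differences are constant (-120).
-792 − 120 = -912;  -2910 − 912 = -3822;  -7988 − 3822 = -11810;  -18333 − 11810 = -30143;  -37227 − 30143 = -67370
-912 − 120 = -1032;  -3822 − 1032 = -4854;  -11810 − 4854 = -16664;  -30143 − 16664 = -46807;  -67370 − 46807 = -114177
-1032 − 120 = -1152;  -4854 − 1152 = -6006;  -16664 − 6006 = -22670;  -46807 − 22670 = -69477;  -114177 − 69477 = -183654
-1152 − 120 = -1272;  -6006 − 1272 = -7278;  -22670 − 7278 = -29948;  -69477 − 29948 = -99425;  -183654 − 99425 = -283079
-1272 − 120 = -1392;  -7278 − 1392 = -8670;  -29948 − 8670 = -38618;  -99425 − 38618 = -138043;  -283079 − 138043 = -421122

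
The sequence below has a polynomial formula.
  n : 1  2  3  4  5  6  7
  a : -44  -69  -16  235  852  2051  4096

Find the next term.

-25 , 53 , 251 , 617 , 1199 , 2045
78 , 198 , 366 , 582 , 846
120 , 168 , 216 , 264
48 , 48 , 48
The fourth differences are constant (48).
264 + 48 = 312;  846 + 312 = 1158;  2045 + 1158 = 3203;  4096 + 3203 = 7299

7299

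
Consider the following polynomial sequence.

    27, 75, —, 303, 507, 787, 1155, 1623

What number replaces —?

Using the last 5 terms:
D1: 204, 280, 368, 468
D2: 76, 88, 100
D3: 12, 12
Constant third difference = 12.
Extend backward: 76 − 12 = 64;  204 − 64 = 140;  303 − 140 = 163

163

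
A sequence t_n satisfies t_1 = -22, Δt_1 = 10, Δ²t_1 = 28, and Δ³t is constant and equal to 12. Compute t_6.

Build the table forward from the leading diagonal:
Δ³: 12  12  12  12  12  12
Δ²: 28  40  52  64  76  88
Δ: 10  38  78  130  194  270
t: -22  -12  26  104  234  428

428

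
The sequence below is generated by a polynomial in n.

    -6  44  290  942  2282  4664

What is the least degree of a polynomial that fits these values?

4

D1: 50, 246, 652, 1340, 2382
D2: 196, 406, 688, 1042
D3: 210, 282, 354
D4: 72, 72
The fourth differences are constant, so the polynomial has degree 4.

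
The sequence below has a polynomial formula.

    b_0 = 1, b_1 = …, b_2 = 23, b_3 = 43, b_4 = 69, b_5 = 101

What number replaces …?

Using the last 4 terms:
First differences: 20, 26, 32
Second differences: 6, 6
Constant second difference = 6.
Extend backward: 20 − 6 = 14;  23 − 14 = 9

9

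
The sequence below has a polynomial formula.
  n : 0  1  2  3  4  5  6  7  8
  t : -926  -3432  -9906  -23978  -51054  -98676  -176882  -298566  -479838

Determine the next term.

-740384

First differences: -2506 , -6474 , -14072 , -27076 , -47622 , -78206 , -121684 , -181272
Second differences: -3968 , -7598 , -13004 , -20546 , -30584 , -43478 , -59588
Third differences: -3630 , -5406 , -7542 , -10038 , -12894 , -16110
Fourth differences: -1776 , -2136 , -2496 , -2856 , -3216
Fifth differences: -360 , -360 , -360 , -360
The fifth differences are constant (-360).
-3216 − 360 = -3576;  -16110 − 3576 = -19686;  -59588 − 19686 = -79274;  -181272 − 79274 = -260546;  -479838 − 260546 = -740384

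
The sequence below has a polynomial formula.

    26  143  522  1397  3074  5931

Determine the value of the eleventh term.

56186

117 , 379 , 875 , 1677 , 2857
262 , 496 , 802 , 1180
234 , 306 , 378
72 , 72
The fourth differences are constant (72).
378 + 72 = 450;  1180 + 450 = 1630;  2857 + 1630 = 4487;  5931 + 4487 = 10418
450 + 72 = 522;  1630 + 522 = 2152;  4487 + 2152 = 6639;  10418 + 6639 = 17057
522 + 72 = 594;  2152 + 594 = 2746;  6639 + 2746 = 9385;  17057 + 9385 = 26442
594 + 72 = 666;  2746 + 666 = 3412;  9385 + 3412 = 12797;  26442 + 12797 = 39239
666 + 72 = 738;  3412 + 738 = 4150;  12797 + 4150 = 16947;  39239 + 16947 = 56186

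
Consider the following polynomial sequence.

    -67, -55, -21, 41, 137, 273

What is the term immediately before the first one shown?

-63

First differences: 12, 34, 62, 96, 136
Second differences: 22, 28, 34, 40
Third differences: 6, 6, 6
The third differences are constant at 6.
Work back: 22 − 6 = 16;  12 − 16 = -4;  -67 + 4 = -63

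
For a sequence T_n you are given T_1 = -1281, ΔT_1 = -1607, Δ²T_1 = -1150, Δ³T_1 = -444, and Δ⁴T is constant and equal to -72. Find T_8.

-54740

Build the table forward from the leading diagonal:
D4: -72  -72  -72  -72  -72  -72  -72  -72
D3: -444  -516  -588  -660  -732  -804  -876  -948
D2: -1150  -1594  -2110  -2698  -3358  -4090  -4894  -5770
D1: -1607  -2757  -4351  -6461  -9159  -12517  -16607  -21501
T: -1281  -2888  -5645  -9996  -16457  -25616  -38133  -54740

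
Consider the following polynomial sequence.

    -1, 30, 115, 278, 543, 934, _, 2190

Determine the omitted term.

1475

Using the first 6 terms:
31, 85, 163, 265, 391
54, 78, 102, 126
24, 24, 24
Constant third difference = 24.
Extend forward: 126 + 24 = 150;  391 + 150 = 541;  934 + 541 = 1475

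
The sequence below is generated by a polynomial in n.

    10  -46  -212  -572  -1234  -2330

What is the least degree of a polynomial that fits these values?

D1: -56, -166, -360, -662, -1096
D2: -110, -194, -302, -434
D3: -84, -108, -132
D4: -24, -24
The fourth differences are constant, so the polynomial has degree 4.

4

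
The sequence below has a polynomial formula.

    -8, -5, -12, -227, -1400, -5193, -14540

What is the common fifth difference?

D1: 3, -7, -215, -1173, -3793, -9347
D2: -10, -208, -958, -2620, -5554
D3: -198, -750, -1662, -2934
D4: -552, -912, -1272
D5: -360, -360

-360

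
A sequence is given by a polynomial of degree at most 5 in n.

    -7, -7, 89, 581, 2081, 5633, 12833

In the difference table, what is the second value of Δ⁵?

First differences: 0, 96, 492, 1500, 3552, 7200
Second differences: 96, 396, 1008, 2052, 3648
Third differences: 300, 612, 1044, 1596
Fourth differences: 312, 432, 552
Fifth differences: 120, 120

120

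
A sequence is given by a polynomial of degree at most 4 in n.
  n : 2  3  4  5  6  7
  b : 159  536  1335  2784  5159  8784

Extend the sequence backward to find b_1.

24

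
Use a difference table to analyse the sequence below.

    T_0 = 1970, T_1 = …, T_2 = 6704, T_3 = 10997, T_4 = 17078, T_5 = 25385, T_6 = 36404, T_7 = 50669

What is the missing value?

3809

Using the last 6 terms:
Δ: 4293, 6081, 8307, 11019, 14265
Δ²: 1788, 2226, 2712, 3246
Δ³: 438, 486, 534
Δ⁴: 48, 48
Constant fourth difference = 48.
Extend backward: 438 − 48 = 390;  1788 − 390 = 1398;  4293 − 1398 = 2895;  6704 − 2895 = 3809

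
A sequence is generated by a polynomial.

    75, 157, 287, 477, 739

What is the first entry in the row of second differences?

48

D1: 82, 130, 190, 262
D2: 48, 60, 72
D3: 12, 12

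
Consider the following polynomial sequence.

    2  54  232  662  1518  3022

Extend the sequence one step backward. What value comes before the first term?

-2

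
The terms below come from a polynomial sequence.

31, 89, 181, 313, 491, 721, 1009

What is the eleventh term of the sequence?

Δ: 58, 92, 132, 178, 230, 288
Δ²: 34, 40, 46, 52, 58
Δ³: 6, 6, 6, 6
Third differences constant at 6.
58 + 6 = 64;  288 + 64 = 352;  1009 + 352 = 1361
64 + 6 = 70;  352 + 70 = 422;  1361 + 422 = 1783
70 + 6 = 76;  422 + 76 = 498;  1783 + 498 = 2281
76 + 6 = 82;  498 + 82 = 580;  2281 + 580 = 2861

2861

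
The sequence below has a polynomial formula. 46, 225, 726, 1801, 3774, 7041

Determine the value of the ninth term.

29646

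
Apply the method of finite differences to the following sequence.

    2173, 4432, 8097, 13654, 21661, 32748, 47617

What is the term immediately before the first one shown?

Δ: 2259  3665  5557  8007  11087  14869
Δ²: 1406  1892  2450  3080  3782
Δ³: 486  558  630  702
Δ⁴: 72  72  72
The fourth differences are constant at 72.
Work back: 486 − 72 = 414;  1406 − 414 = 992;  2259 − 992 = 1267;  2173 − 1267 = 906

906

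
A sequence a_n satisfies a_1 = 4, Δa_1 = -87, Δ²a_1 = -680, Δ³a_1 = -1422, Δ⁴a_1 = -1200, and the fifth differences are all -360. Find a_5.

-11312

Build the table forward from the leading diagonal:
Δ⁵: -360, -360, -360, -360, -360
Δ⁴: -1200, -1560, -1920, -2280, -2640
Δ³: -1422, -2622, -4182, -6102, -8382
Δ²: -680, -2102, -4724, -8906, -15008
Δ: -87, -767, -2869, -7593, -16499
a: 4, -83, -850, -3719, -11312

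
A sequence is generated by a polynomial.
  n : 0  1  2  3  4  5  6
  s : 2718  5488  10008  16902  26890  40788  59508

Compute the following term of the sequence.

84058

2770, 4520, 6894, 9988, 13898, 18720
1750, 2374, 3094, 3910, 4822
624, 720, 816, 912
96, 96, 96
Constant fourth difference = 96, so extend:
912 + 96 = 1008;  4822 + 1008 = 5830;  18720 + 5830 = 24550;  59508 + 24550 = 84058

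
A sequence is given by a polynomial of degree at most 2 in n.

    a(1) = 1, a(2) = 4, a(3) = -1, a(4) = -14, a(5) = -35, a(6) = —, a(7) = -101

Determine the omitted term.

Using the first 5 terms:
3, -5, -13, -21
-8, -8, -8
Constant second difference = -8.
Extend forward: -21 − 8 = -29;  -35 − 29 = -64

-64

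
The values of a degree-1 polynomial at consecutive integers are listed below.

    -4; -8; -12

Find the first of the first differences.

-4

D1: -4, -4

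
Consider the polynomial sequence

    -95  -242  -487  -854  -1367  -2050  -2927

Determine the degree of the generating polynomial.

3

D1: -147, -245, -367, -513, -683, -877
D2: -98, -122, -146, -170, -194
D3: -24, -24, -24, -24
The third differences are constant, so the polynomial has degree 3.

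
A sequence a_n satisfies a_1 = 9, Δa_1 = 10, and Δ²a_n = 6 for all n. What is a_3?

Build the table forward from the leading diagonal:
D2: 6  6  6
D1: 10  16  22
a: 9  19  35

35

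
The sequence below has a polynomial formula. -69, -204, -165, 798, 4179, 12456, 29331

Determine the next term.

59970

-135  39  963  3381  8277  16875
174  924  2418  4896  8598
750  1494  2478  3702
744  984  1224
240  240
Fifth differences constant at 240.
1224 + 240 = 1464;  3702 + 1464 = 5166;  8598 + 5166 = 13764;  16875 + 13764 = 30639;  29331 + 30639 = 59970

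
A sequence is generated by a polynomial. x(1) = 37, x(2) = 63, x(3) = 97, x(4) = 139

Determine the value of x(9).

469

First differences: 26 , 34 , 42
Second differences: 8 , 8
Second differences constant at 8.
42 + 8 = 50;  139 + 50 = 189
50 + 8 = 58;  189 + 58 = 247
58 + 8 = 66;  247 + 66 = 313
66 + 8 = 74;  313 + 74 = 387
74 + 8 = 82;  387 + 82 = 469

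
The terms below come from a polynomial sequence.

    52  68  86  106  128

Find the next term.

Δ: 16, 18, 20, 22
Δ²: 2, 2, 2
Constant second difference = 2, so extend:
22 + 2 = 24;  128 + 24 = 152

152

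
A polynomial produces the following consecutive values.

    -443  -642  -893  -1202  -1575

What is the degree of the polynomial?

First differences: -199, -251, -309, -373
Second differences: -52, -58, -64
Third differences: -6, -6
The third differences are constant, so the polynomial has degree 3.

3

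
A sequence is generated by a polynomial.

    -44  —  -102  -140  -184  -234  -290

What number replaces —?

Using the last 5 terms:
First differences: -38  -44  -50  -56
Second differences: -6  -6  -6
Constant second difference = -6.
Extend backward: -38 + 6 = -32;  -102 + 32 = -70

-70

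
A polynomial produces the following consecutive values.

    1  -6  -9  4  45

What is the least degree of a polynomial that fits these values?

Δ: -7, -3, 13, 41
Δ²: 4, 16, 28
Δ³: 12, 12
The third differences are constant, so the polynomial has degree 3.

3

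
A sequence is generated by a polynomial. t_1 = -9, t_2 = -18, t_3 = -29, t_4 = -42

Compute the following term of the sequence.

-9 , -11 , -13
-2 , -2
Second differences constant at -2.
-13 − 2 = -15;  -42 − 15 = -57

-57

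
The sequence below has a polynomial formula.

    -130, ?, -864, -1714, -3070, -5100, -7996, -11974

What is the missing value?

Using the last 6 terms:
First differences: -850, -1356, -2030, -2896, -3978
Second differences: -506, -674, -866, -1082
Third differences: -168, -192, -216
Fourth differences: -24, -24
Constant fourth difference = -24.
Extend backward: -168 + 24 = -144;  -506 + 144 = -362;  -850 + 362 = -488;  -864 + 488 = -376

-376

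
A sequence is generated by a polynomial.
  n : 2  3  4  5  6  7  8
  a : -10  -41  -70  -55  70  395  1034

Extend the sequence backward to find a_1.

Δ: -31, -29, 15, 125, 325, 639
Δ²: 2, 44, 110, 200, 314
Δ³: 42, 66, 90, 114
Δ⁴: 24, 24, 24
The fourth differences are constant at 24.
Work back: 42 − 24 = 18;  2 − 18 = -16;  -31 + 16 = -15;  -10 + 15 = 5

5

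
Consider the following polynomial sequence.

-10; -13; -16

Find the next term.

-19

Δ: -3, -3
First differences constant at -3.
-16 − 3 = -19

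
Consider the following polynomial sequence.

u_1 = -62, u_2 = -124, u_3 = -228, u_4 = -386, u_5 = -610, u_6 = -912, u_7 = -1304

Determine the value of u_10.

-3140

-62, -104, -158, -224, -302, -392
-42, -54, -66, -78, -90
-12, -12, -12, -12
Constant third difference = -12, so extend:
-90 − 12 = -102;  -392 − 102 = -494;  -1304 − 494 = -1798
-102 − 12 = -114;  -494 − 114 = -608;  -1798 − 608 = -2406
-114 − 12 = -126;  -608 − 126 = -734;  -2406 − 734 = -3140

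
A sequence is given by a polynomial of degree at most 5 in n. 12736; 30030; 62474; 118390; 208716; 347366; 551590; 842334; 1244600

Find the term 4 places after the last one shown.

4631044

17294, 32444, 55916, 90326, 138650, 204224, 290744, 402266
15150, 23472, 34410, 48324, 65574, 86520, 111522
8322, 10938, 13914, 17250, 20946, 25002
2616, 2976, 3336, 3696, 4056
360, 360, 360, 360
Constant fifth difference = 360, so extend:
4056 + 360 = 4416;  25002 + 4416 = 29418;  111522 + 29418 = 140940;  402266 + 140940 = 543206;  1244600 + 543206 = 1787806
4416 + 360 = 4776;  29418 + 4776 = 34194;  140940 + 34194 = 175134;  543206 + 175134 = 718340;  1787806 + 718340 = 2506146
4776 + 360 = 5136;  34194 + 5136 = 39330;  175134 + 39330 = 214464;  718340 + 214464 = 932804;  2506146 + 932804 = 3438950
5136 + 360 = 5496;  39330 + 5496 = 44826;  214464 + 44826 = 259290;  932804 + 259290 = 1192094;  3438950 + 1192094 = 4631044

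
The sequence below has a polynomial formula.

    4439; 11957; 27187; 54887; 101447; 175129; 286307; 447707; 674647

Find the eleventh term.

D1: 7518 , 15230 , 27700 , 46560 , 73682 , 111178 , 161400 , 226940
D2: 7712 , 12470 , 18860 , 27122 , 37496 , 50222 , 65540
D3: 4758 , 6390 , 8262 , 10374 , 12726 , 15318
D4: 1632 , 1872 , 2112 , 2352 , 2592
D5: 240 , 240 , 240 , 240
Fifth differences constant at 240.
2592 + 240 = 2832;  15318 + 2832 = 18150;  65540 + 18150 = 83690;  226940 + 83690 = 310630;  674647 + 310630 = 985277
2832 + 240 = 3072;  18150 + 3072 = 21222;  83690 + 21222 = 104912;  310630 + 104912 = 415542;  985277 + 415542 = 1400819

1400819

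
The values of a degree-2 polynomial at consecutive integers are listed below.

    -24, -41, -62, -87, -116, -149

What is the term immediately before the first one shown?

-11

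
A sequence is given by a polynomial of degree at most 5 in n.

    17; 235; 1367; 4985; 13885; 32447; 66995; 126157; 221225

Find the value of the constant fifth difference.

D1: 218, 1132, 3618, 8900, 18562, 34548, 59162, 95068
D2: 914, 2486, 5282, 9662, 15986, 24614, 35906
D3: 1572, 2796, 4380, 6324, 8628, 11292
D4: 1224, 1584, 1944, 2304, 2664
D5: 360, 360, 360, 360

360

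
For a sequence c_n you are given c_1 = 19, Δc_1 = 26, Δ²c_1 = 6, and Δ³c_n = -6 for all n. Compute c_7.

Build the table forward from the leading diagonal:
D3: -6  -6  -6  -6  -6  -6  -6
D2: 6  0  -6  -12  -18  -24  -30
D1: 26  32  32  26  14  -4  -28
c: 19  45  77  109  135  149  145

145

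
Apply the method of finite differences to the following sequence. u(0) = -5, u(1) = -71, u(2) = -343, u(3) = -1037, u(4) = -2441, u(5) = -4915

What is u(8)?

Δ: -66, -272, -694, -1404, -2474
Δ²: -206, -422, -710, -1070
Δ³: -216, -288, -360
Δ⁴: -72, -72
Constant fourth difference = -72, so extend:
-360 − 72 = -432;  -1070 − 432 = -1502;  -2474 − 1502 = -3976;  -4915 − 3976 = -8891
-432 − 72 = -504;  -1502 − 504 = -2006;  -3976 − 2006 = -5982;  -8891 − 5982 = -14873
-504 − 72 = -576;  -2006 − 576 = -2582;  -5982 − 2582 = -8564;  -14873 − 8564 = -23437

-23437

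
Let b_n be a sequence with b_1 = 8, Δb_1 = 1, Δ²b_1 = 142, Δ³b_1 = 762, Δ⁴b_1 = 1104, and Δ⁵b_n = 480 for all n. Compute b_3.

Build the table forward from the leading diagonal:
Δ⁵: 480, 480, 480
Δ⁴: 1104, 1584, 2064
Δ³: 762, 1866, 3450
Δ²: 142, 904, 2770
Δ: 1, 143, 1047
b: 8, 9, 152

152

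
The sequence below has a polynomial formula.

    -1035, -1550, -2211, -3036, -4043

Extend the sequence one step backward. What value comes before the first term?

-648

First differences: -515, -661, -825, -1007
Second differences: -146, -164, -182
Third differences: -18, -18
The third differences are constant at -18.
Work back: -146 + 18 = -128;  -515 + 128 = -387;  -1035 + 387 = -648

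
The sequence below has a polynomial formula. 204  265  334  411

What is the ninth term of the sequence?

916

61  69  77
8  8
Constant second difference = 8, so extend:
77 + 8 = 85;  411 + 85 = 496
85 + 8 = 93;  496 + 93 = 589
93 + 8 = 101;  589 + 101 = 690
101 + 8 = 109;  690 + 109 = 799
109 + 8 = 117;  799 + 117 = 916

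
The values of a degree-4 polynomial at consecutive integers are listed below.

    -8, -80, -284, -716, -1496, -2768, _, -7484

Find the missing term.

-4700

Using the first 6 terms:
D1: -72  -204  -432  -780  -1272
D2: -132  -228  -348  -492
D3: -96  -120  -144
D4: -24  -24
Constant fourth difference = -24.
Extend forward: -144 − 24 = -168;  -492 − 168 = -660;  -1272 − 660 = -1932;  -2768 − 1932 = -4700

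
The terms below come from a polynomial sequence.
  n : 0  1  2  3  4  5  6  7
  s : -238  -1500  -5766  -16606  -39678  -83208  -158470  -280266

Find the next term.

-1262, -4266, -10840, -23072, -43530, -75262, -121796
-3004, -6574, -12232, -20458, -31732, -46534
-3570, -5658, -8226, -11274, -14802
-2088, -2568, -3048, -3528
-480, -480, -480
Fifth differences constant at -480.
-3528 − 480 = -4008;  -14802 − 4008 = -18810;  -46534 − 18810 = -65344;  -121796 − 65344 = -187140;  -280266 − 187140 = -467406

-467406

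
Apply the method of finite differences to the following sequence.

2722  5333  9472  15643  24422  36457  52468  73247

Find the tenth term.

132637

2611  4139  6171  8779  12035  16011  20779
1528  2032  2608  3256  3976  4768
504  576  648  720  792
72  72  72  72
Constant fourth difference = 72, so extend:
792 + 72 = 864;  4768 + 864 = 5632;  20779 + 5632 = 26411;  73247 + 26411 = 99658
864 + 72 = 936;  5632 + 936 = 6568;  26411 + 6568 = 32979;  99658 + 32979 = 132637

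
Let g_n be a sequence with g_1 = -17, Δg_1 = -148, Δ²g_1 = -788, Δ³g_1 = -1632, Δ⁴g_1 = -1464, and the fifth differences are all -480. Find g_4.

-4457

Build the table forward from the leading diagonal:
Δ⁵: -480  -480  -480  -480
Δ⁴: -1464  -1944  -2424  -2904
Δ³: -1632  -3096  -5040  -7464
Δ²: -788  -2420  -5516  -10556
Δ: -148  -936  -3356  -8872
g: -17  -165  -1101  -4457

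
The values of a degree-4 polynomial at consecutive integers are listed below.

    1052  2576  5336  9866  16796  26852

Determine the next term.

Δ: 1524 , 2760 , 4530 , 6930 , 10056
Δ²: 1236 , 1770 , 2400 , 3126
Δ³: 534 , 630 , 726
Δ⁴: 96 , 96
The fourth differences are constant (96).
726 + 96 = 822;  3126 + 822 = 3948;  10056 + 3948 = 14004;  26852 + 14004 = 40856

40856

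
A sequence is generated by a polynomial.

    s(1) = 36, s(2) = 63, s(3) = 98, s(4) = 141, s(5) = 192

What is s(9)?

476

27 , 35 , 43 , 51
8 , 8 , 8
Constant second difference = 8, so extend:
51 + 8 = 59;  192 + 59 = 251
59 + 8 = 67;  251 + 67 = 318
67 + 8 = 75;  318 + 75 = 393
75 + 8 = 83;  393 + 83 = 476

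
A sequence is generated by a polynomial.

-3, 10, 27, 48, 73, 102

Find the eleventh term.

307

Δ: 13 , 17 , 21 , 25 , 29
Δ²: 4 , 4 , 4 , 4
Second differences constant at 4.
29 + 4 = 33;  102 + 33 = 135
33 + 4 = 37;  135 + 37 = 172
37 + 4 = 41;  172 + 41 = 213
41 + 4 = 45;  213 + 45 = 258
45 + 4 = 49;  258 + 49 = 307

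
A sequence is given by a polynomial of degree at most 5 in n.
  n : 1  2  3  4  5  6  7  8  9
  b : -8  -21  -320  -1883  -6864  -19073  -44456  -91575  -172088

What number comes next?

-301229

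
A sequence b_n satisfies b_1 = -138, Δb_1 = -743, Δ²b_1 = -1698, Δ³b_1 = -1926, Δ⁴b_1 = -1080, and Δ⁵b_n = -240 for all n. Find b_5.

-22082

Build the table forward from the leading diagonal:
D5: -240  -240  -240  -240  -240
D4: -1080  -1320  -1560  -1800  -2040
D3: -1926  -3006  -4326  -5886  -7686
D2: -1698  -3624  -6630  -10956  -16842
D1: -743  -2441  -6065  -12695  -23651
b: -138  -881  -3322  -9387  -22082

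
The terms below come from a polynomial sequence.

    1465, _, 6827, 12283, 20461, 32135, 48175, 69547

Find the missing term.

Using the last 6 terms:
D1: 5456  8178  11674  16040  21372
D2: 2722  3496  4366  5332
D3: 774  870  966
D4: 96  96
Constant fourth difference = 96.
Extend backward: 774 − 96 = 678;  2722 − 678 = 2044;  5456 − 2044 = 3412;  6827 − 3412 = 3415

3415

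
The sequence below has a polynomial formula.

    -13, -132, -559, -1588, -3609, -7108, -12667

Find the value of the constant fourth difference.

-96

D1: -119, -427, -1029, -2021, -3499, -5559
D2: -308, -602, -992, -1478, -2060
D3: -294, -390, -486, -582
D4: -96, -96, -96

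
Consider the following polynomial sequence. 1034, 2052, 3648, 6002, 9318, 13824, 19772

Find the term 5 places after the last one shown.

81642

First differences: 1018, 1596, 2354, 3316, 4506, 5948
Second differences: 578, 758, 962, 1190, 1442
Third differences: 180, 204, 228, 252
Fourth differences: 24, 24, 24
Fourth differences constant at 24.
252 + 24 = 276;  1442 + 276 = 1718;  5948 + 1718 = 7666;  19772 + 7666 = 27438
276 + 24 = 300;  1718 + 300 = 2018;  7666 + 2018 = 9684;  27438 + 9684 = 37122
300 + 24 = 324;  2018 + 324 = 2342;  9684 + 2342 = 12026;  37122 + 12026 = 49148
324 + 24 = 348;  2342 + 348 = 2690;  12026 + 2690 = 14716;  49148 + 14716 = 63864
348 + 24 = 372;  2690 + 372 = 3062;  14716 + 3062 = 17778;  63864 + 17778 = 81642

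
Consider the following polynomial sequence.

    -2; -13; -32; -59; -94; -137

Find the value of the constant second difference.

-8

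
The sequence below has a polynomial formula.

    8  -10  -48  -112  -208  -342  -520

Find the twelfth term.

-2280

First differences: -18 , -38 , -64 , -96 , -134 , -178
Second differences: -20 , -26 , -32 , -38 , -44
Third differences: -6 , -6 , -6 , -6
Third differences constant at -6.
-44 − 6 = -50;  -178 − 50 = -228;  -520 − 228 = -748
-50 − 6 = -56;  -228 − 56 = -284;  -748 − 284 = -1032
-56 − 6 = -62;  -284 − 62 = -346;  -1032 − 346 = -1378
-62 − 6 = -68;  -346 − 68 = -414;  -1378 − 414 = -1792
-68 − 6 = -74;  -414 − 74 = -488;  -1792 − 488 = -2280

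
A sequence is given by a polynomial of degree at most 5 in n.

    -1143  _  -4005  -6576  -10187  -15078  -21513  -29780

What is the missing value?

-2258

Using the last 6 terms:
D1: -2571, -3611, -4891, -6435, -8267
D2: -1040, -1280, -1544, -1832
D3: -240, -264, -288
D4: -24, -24
Constant fourth difference = -24.
Extend backward: -240 + 24 = -216;  -1040 + 216 = -824;  -2571 + 824 = -1747;  -4005 + 1747 = -2258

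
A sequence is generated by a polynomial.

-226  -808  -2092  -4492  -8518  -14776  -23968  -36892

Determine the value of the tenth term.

-77608

D1: -582 , -1284 , -2400 , -4026 , -6258 , -9192 , -12924
D2: -702 , -1116 , -1626 , -2232 , -2934 , -3732
D3: -414 , -510 , -606 , -702 , -798
D4: -96 , -96 , -96 , -96
Fourth differences constant at -96.
-798 − 96 = -894;  -3732 − 894 = -4626;  -12924 − 4626 = -17550;  -36892 − 17550 = -54442
-894 − 96 = -990;  -4626 − 990 = -5616;  -17550 − 5616 = -23166;  -54442 − 23166 = -77608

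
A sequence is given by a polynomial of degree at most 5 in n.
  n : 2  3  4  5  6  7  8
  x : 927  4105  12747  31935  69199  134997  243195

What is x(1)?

Δ: 3178, 8642, 19188, 37264, 65798, 108198
Δ²: 5464, 10546, 18076, 28534, 42400
Δ³: 5082, 7530, 10458, 13866
Δ⁴: 2448, 2928, 3408
Δ⁵: 480, 480
The fifth differences are constant at 480.
Work back: 2448 − 480 = 1968;  5082 − 1968 = 3114;  5464 − 3114 = 2350;  3178 − 2350 = 828;  927 − 828 = 99

99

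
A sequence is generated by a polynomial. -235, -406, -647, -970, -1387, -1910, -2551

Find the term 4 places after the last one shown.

-171  -241  -323  -417  -523  -641
-70  -82  -94  -106  -118
-12  -12  -12  -12
Third differences constant at -12.
-118 − 12 = -130;  -641 − 130 = -771;  -2551 − 771 = -3322
-130 − 12 = -142;  -771 − 142 = -913;  -3322 − 913 = -4235
-142 − 12 = -154;  -913 − 154 = -1067;  -4235 − 1067 = -5302
-154 − 12 = -166;  -1067 − 166 = -1233;  -5302 − 1233 = -6535

-6535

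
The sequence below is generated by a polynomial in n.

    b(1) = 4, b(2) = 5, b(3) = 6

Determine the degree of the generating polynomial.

1

Δ: 1, 1
The first differences are constant, so the polynomial has degree 1.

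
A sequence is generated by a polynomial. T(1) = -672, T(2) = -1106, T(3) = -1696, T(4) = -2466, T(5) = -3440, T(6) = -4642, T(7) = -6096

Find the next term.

-7826

First differences: -434, -590, -770, -974, -1202, -1454
Second differences: -156, -180, -204, -228, -252
Third differences: -24, -24, -24, -24
The third differences are constant (-24).
-252 − 24 = -276;  -1454 − 276 = -1730;  -6096 − 1730 = -7826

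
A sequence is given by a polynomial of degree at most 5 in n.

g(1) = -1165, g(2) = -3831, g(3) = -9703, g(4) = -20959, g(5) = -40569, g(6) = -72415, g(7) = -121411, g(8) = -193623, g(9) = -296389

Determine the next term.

-438439

-2666, -5872, -11256, -19610, -31846, -48996, -72212, -102766
-3206, -5384, -8354, -12236, -17150, -23216, -30554
-2178, -2970, -3882, -4914, -6066, -7338
-792, -912, -1032, -1152, -1272
-120, -120, -120, -120
Fifth differences constant at -120.
-1272 − 120 = -1392;  -7338 − 1392 = -8730;  -30554 − 8730 = -39284;  -102766 − 39284 = -142050;  -296389 − 142050 = -438439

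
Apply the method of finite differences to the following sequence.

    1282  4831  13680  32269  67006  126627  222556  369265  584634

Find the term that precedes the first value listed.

201

3549, 8849, 18589, 34737, 59621, 95929, 146709, 215369
5300, 9740, 16148, 24884, 36308, 50780, 68660
4440, 6408, 8736, 11424, 14472, 17880
1968, 2328, 2688, 3048, 3408
360, 360, 360, 360
The fifth differences are constant at 360.
Work back: 1968 − 360 = 1608;  4440 − 1608 = 2832;  5300 − 2832 = 2468;  3549 − 2468 = 1081;  1282 − 1081 = 201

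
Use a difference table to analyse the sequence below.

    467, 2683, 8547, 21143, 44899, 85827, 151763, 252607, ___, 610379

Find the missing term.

400563

Using the first 8 terms:
Δ: 2216  5864  12596  23756  40928  65936  100844
Δ²: 3648  6732  11160  17172  25008  34908
Δ³: 3084  4428  6012  7836  9900
Δ⁴: 1344  1584  1824  2064
Δ⁵: 240  240  240
Constant fifth difference = 240.
Extend forward: 2064 + 240 = 2304;  9900 + 2304 = 12204;  34908 + 12204 = 47112;  100844 + 47112 = 147956;  252607 + 147956 = 400563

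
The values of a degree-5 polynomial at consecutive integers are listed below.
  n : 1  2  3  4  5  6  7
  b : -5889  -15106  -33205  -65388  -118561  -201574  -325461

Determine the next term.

-503680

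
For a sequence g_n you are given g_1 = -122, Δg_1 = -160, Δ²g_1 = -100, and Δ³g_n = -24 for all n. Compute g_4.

-926

Build the table forward from the leading diagonal:
D3: -24, -24, -24, -24
D2: -100, -124, -148, -172
D1: -160, -260, -384, -532
g: -122, -282, -542, -926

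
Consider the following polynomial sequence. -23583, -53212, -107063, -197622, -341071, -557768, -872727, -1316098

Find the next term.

-1923647

Δ: -29629  -53851  -90559  -143449  -216697  -314959  -443371
Δ²: -24222  -36708  -52890  -73248  -98262  -128412
Δ³: -12486  -16182  -20358  -25014  -30150
Δ⁴: -3696  -4176  -4656  -5136
Δ⁵: -480  -480  -480
The fifth differences are constant (-480).
-5136 − 480 = -5616;  -30150 − 5616 = -35766;  -128412 − 35766 = -164178;  -443371 − 164178 = -607549;  -1316098 − 607549 = -1923647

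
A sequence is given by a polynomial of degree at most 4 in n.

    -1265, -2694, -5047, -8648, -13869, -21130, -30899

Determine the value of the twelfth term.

-137104

-1429, -2353, -3601, -5221, -7261, -9769
-924, -1248, -1620, -2040, -2508
-324, -372, -420, -468
-48, -48, -48
The fourth differences are constant (-48).
-468 − 48 = -516;  -2508 − 516 = -3024;  -9769 − 3024 = -12793;  -30899 − 12793 = -43692
-516 − 48 = -564;  -3024 − 564 = -3588;  -12793 − 3588 = -16381;  -43692 − 16381 = -60073
-564 − 48 = -612;  -3588 − 612 = -4200;  -16381 − 4200 = -20581;  -60073 − 20581 = -80654
-612 − 48 = -660;  -4200 − 660 = -4860;  -20581 − 4860 = -25441;  -80654 − 25441 = -106095
-660 − 48 = -708;  -4860 − 708 = -5568;  -25441 − 5568 = -31009;  -106095 − 31009 = -137104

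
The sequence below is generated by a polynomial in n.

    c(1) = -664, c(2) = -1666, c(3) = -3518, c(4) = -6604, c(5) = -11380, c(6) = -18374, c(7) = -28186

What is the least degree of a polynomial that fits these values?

4

Δ: -1002, -1852, -3086, -4776, -6994, -9812
Δ²: -850, -1234, -1690, -2218, -2818
Δ³: -384, -456, -528, -600
Δ⁴: -72, -72, -72
The fourth differences are constant, so the polynomial has degree 4.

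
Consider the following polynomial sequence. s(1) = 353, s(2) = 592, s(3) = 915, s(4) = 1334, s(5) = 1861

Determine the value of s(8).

Δ: 239, 323, 419, 527
Δ²: 84, 96, 108
Δ³: 12, 12
The third differences are constant (12).
108 + 12 = 120;  527 + 120 = 647;  1861 + 647 = 2508
120 + 12 = 132;  647 + 132 = 779;  2508 + 779 = 3287
132 + 12 = 144;  779 + 144 = 923;  3287 + 923 = 4210

4210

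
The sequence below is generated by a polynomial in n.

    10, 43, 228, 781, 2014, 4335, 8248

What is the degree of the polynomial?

4

Δ: 33, 185, 553, 1233, 2321, 3913
Δ²: 152, 368, 680, 1088, 1592
Δ³: 216, 312, 408, 504
Δ⁴: 96, 96, 96
The fourth differences are constant, so the polynomial has degree 4.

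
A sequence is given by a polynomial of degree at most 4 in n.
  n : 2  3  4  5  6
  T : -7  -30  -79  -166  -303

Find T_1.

-23  -49  -87  -137
-26  -38  -50
-12  -12
The third differences are constant at -12.
Work back: -26 + 12 = -14;  -23 + 14 = -9;  -7 + 9 = 2

2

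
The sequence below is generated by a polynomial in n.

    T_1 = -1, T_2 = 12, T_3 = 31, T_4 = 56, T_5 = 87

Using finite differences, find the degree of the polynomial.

2

D1: 13, 19, 25, 31
D2: 6, 6, 6
The second differences are constant, so the polynomial has degree 2.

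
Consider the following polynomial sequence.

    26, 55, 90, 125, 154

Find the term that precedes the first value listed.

9

D1: 29, 35, 35, 29
D2: 6, 0, -6
D3: -6, -6
The third differences are constant at -6.
Work back: 6 + 6 = 12;  29 − 12 = 17;  26 − 17 = 9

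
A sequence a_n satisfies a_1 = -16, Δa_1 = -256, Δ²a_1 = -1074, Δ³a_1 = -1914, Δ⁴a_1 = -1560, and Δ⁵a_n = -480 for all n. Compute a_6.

-39456

Build the table forward from the leading diagonal:
Δ⁵: -480, -480, -480, -480, -480, -480
Δ⁴: -1560, -2040, -2520, -3000, -3480, -3960
Δ³: -1914, -3474, -5514, -8034, -11034, -14514
Δ²: -1074, -2988, -6462, -11976, -20010, -31044
Δ: -256, -1330, -4318, -10780, -22756, -42766
a: -16, -272, -1602, -5920, -16700, -39456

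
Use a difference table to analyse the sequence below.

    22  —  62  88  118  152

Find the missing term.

40

Using the last 4 terms:
First differences: 26, 30, 34
Second differences: 4, 4
Constant second difference = 4.
Extend backward: 26 − 4 = 22;  62 − 22 = 40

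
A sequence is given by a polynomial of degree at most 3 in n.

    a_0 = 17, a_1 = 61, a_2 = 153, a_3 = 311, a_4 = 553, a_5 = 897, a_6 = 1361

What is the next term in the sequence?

D1: 44, 92, 158, 242, 344, 464
D2: 48, 66, 84, 102, 120
D3: 18, 18, 18, 18
Constant third difference = 18, so extend:
120 + 18 = 138;  464 + 138 = 602;  1361 + 602 = 1963

1963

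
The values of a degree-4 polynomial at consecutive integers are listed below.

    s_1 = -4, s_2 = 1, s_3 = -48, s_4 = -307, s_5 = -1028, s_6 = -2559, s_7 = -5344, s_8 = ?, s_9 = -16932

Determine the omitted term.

-9923

Using the first 7 terms:
5, -49, -259, -721, -1531, -2785
-54, -210, -462, -810, -1254
-156, -252, -348, -444
-96, -96, -96
Constant fourth difference = -96.
Extend forward: -444 − 96 = -540;  -1254 − 540 = -1794;  -2785 − 1794 = -4579;  -5344 − 4579 = -9923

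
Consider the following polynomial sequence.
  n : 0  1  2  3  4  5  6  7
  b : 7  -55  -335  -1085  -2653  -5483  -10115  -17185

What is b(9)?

D1: -62, -280, -750, -1568, -2830, -4632, -7070
D2: -218, -470, -818, -1262, -1802, -2438
D3: -252, -348, -444, -540, -636
D4: -96, -96, -96, -96
The fourth differences are constant (-96).
-636 − 96 = -732;  -2438 − 732 = -3170;  -7070 − 3170 = -10240;  -17185 − 10240 = -27425
-732 − 96 = -828;  -3170 − 828 = -3998;  -10240 − 3998 = -14238;  -27425 − 14238 = -41663

-41663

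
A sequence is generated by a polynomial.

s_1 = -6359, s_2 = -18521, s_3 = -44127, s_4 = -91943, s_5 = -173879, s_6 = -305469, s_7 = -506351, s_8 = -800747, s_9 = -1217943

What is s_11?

-12162  -25606  -47816  -81936  -131590  -200882  -294396  -417196
-13444  -22210  -34120  -49654  -69292  -93514  -122800
-8766  -11910  -15534  -19638  -24222  -29286
-3144  -3624  -4104  -4584  -5064
-480  -480  -480  -480
Constant fifth difference = -480, so extend:
-5064 − 480 = -5544;  -29286 − 5544 = -34830;  -122800 − 34830 = -157630;  -417196 − 157630 = -574826;  -1217943 − 574826 = -1792769
-5544 − 480 = -6024;  -34830 − 6024 = -40854;  -157630 − 40854 = -198484;  -574826 − 198484 = -773310;  -1792769 − 773310 = -2566079

-2566079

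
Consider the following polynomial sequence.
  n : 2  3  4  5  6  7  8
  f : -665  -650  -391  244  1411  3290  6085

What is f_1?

-544

Δ: 15  259  635  1167  1879  2795
Δ²: 244  376  532  712  916
Δ³: 132  156  180  204
Δ⁴: 24  24  24
The fourth differences are constant at 24.
Work back: 132 − 24 = 108;  244 − 108 = 136;  15 − 136 = -121;  -665 + 121 = -544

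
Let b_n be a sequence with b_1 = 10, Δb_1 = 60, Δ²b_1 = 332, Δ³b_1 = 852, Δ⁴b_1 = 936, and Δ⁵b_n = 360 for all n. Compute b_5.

6586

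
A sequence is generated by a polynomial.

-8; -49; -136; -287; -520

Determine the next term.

D1: -41 , -87 , -151 , -233
D2: -46 , -64 , -82
D3: -18 , -18
The third differences are constant (-18).
-82 − 18 = -100;  -233 − 100 = -333;  -520 − 333 = -853

-853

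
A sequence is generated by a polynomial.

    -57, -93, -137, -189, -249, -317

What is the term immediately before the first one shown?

-29

First differences: -36, -44, -52, -60, -68
Second differences: -8, -8, -8, -8
The second differences are constant at -8.
Work back: -36 + 8 = -28;  -57 + 28 = -29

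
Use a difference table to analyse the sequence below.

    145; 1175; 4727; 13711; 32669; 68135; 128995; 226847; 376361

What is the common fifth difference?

First differences: 1030, 3552, 8984, 18958, 35466, 60860, 97852, 149514
Second differences: 2522, 5432, 9974, 16508, 25394, 36992, 51662
Third differences: 2910, 4542, 6534, 8886, 11598, 14670
Fourth differences: 1632, 1992, 2352, 2712, 3072
Fifth differences: 360, 360, 360, 360

360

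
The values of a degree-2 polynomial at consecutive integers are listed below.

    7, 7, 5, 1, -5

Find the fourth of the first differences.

-6

Δ: 0, -2, -4, -6
Δ²: -2, -2, -2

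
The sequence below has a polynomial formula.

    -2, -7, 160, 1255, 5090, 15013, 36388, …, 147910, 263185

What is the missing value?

Using the first 7 terms:
D1: -5, 167, 1095, 3835, 9923, 21375
D2: 172, 928, 2740, 6088, 11452
D3: 756, 1812, 3348, 5364
D4: 1056, 1536, 2016
D5: 480, 480
Constant fifth difference = 480.
Extend forward: 2016 + 480 = 2496;  5364 + 2496 = 7860;  11452 + 7860 = 19312;  21375 + 19312 = 40687;  36388 + 40687 = 77075

77075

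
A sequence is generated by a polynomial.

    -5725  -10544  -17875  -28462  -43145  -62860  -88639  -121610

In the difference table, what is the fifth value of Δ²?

-6064

D1: -4819, -7331, -10587, -14683, -19715, -25779, -32971
D2: -2512, -3256, -4096, -5032, -6064, -7192
D3: -744, -840, -936, -1032, -1128
D4: -96, -96, -96, -96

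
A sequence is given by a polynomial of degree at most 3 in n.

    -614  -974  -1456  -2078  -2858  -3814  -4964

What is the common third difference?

Δ: -360, -482, -622, -780, -956, -1150
Δ²: -122, -140, -158, -176, -194
Δ³: -18, -18, -18, -18

-18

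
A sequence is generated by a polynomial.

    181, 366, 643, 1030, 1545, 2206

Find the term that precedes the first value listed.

70

Δ: 185  277  387  515  661
Δ²: 92  110  128  146
Δ³: 18  18  18
The third differences are constant at 18.
Work back: 92 − 18 = 74;  185 − 74 = 111;  181 − 111 = 70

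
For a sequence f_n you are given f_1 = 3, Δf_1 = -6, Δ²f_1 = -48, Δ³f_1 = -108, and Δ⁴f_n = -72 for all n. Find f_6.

-1947

Build the table forward from the leading diagonal:
D4: -72  -72  -72  -72  -72  -72
D3: -108  -180  -252  -324  -396  -468
D2: -48  -156  -336  -588  -912  -1308
D1: -6  -54  -210  -546  -1134  -2046
f: 3  -3  -57  -267  -813  -1947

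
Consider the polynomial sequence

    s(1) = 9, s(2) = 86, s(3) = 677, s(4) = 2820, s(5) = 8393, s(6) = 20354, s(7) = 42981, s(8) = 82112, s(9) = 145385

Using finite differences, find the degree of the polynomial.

First differences: 77, 591, 2143, 5573, 11961, 22627, 39131, 63273
Second differences: 514, 1552, 3430, 6388, 10666, 16504, 24142
Third differences: 1038, 1878, 2958, 4278, 5838, 7638
Fourth differences: 840, 1080, 1320, 1560, 1800
Fifth differences: 240, 240, 240, 240
The fifth differences are constant, so the polynomial has degree 5.

5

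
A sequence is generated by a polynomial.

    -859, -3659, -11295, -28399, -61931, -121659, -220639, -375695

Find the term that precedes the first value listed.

-111

D1: -2800, -7636, -17104, -33532, -59728, -98980, -155056
D2: -4836, -9468, -16428, -26196, -39252, -56076
D3: -4632, -6960, -9768, -13056, -16824
D4: -2328, -2808, -3288, -3768
D5: -480, -480, -480
The fifth differences are constant at -480.
Work back: -2328 + 480 = -1848;  -4632 + 1848 = -2784;  -4836 + 2784 = -2052;  -2800 + 2052 = -748;  -859 + 748 = -111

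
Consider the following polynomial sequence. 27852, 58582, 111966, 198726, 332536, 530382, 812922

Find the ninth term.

1735236

Δ: 30730  53384  86760  133810  197846  282540
Δ²: 22654  33376  47050  64036  84694
Δ³: 10722  13674  16986  20658
Δ⁴: 2952  3312  3672
Δ⁵: 360  360
Constant fifth difference = 360, so extend:
3672 + 360 = 4032;  20658 + 4032 = 24690;  84694 + 24690 = 109384;  282540 + 109384 = 391924;  812922 + 391924 = 1204846
4032 + 360 = 4392;  24690 + 4392 = 29082;  109384 + 29082 = 138466;  391924 + 138466 = 530390;  1204846 + 530390 = 1735236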